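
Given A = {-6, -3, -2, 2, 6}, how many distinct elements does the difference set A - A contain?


A - A = {a - a' : a, a' ∈ A}; |A| = 5.
Bounds: 2|A|-1 ≤ |A - A| ≤ |A|² - |A| + 1, i.e. 9 ≤ |A - A| ≤ 21.
Note: 0 ∈ A - A always (from a - a). The set is symmetric: if d ∈ A - A then -d ∈ A - A.
Enumerate nonzero differences d = a - a' with a > a' (then include -d):
Positive differences: {1, 3, 4, 5, 8, 9, 12}
Full difference set: {0} ∪ (positive diffs) ∪ (negative diffs).
|A - A| = 1 + 2·7 = 15 (matches direct enumeration: 15).

|A - A| = 15


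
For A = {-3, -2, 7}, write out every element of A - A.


A - A = {a - a' : a, a' ∈ A}.
Compute a - a' for each ordered pair (a, a'):
a = -3: -3--3=0, -3--2=-1, -3-7=-10
a = -2: -2--3=1, -2--2=0, -2-7=-9
a = 7: 7--3=10, 7--2=9, 7-7=0
Collecting distinct values (and noting 0 appears from a-a):
A - A = {-10, -9, -1, 0, 1, 9, 10}
|A - A| = 7

A - A = {-10, -9, -1, 0, 1, 9, 10}


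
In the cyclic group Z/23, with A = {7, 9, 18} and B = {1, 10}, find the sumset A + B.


Work in Z/23Z: reduce every sum a + b modulo 23.
Enumerate all 6 pairs:
a = 7: 7+1=8, 7+10=17
a = 9: 9+1=10, 9+10=19
a = 18: 18+1=19, 18+10=5
Distinct residues collected: {5, 8, 10, 17, 19}
|A + B| = 5 (out of 23 total residues).

A + B = {5, 8, 10, 17, 19}


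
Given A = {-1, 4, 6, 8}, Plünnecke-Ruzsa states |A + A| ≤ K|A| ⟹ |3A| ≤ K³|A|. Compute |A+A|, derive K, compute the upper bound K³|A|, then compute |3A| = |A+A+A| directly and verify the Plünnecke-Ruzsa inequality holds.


|A| = 4.
Step 1: Compute A + A by enumerating all 16 pairs.
A + A = {-2, 3, 5, 7, 8, 10, 12, 14, 16}, so |A + A| = 9.
Step 2: Doubling constant K = |A + A|/|A| = 9/4 = 9/4 ≈ 2.2500.
Step 3: Plünnecke-Ruzsa gives |3A| ≤ K³·|A| = (2.2500)³ · 4 ≈ 45.5625.
Step 4: Compute 3A = A + A + A directly by enumerating all triples (a,b,c) ∈ A³; |3A| = 16.
Step 5: Check 16 ≤ 45.5625? Yes ✓.

K = 9/4, Plünnecke-Ruzsa bound K³|A| ≈ 45.5625, |3A| = 16, inequality holds.


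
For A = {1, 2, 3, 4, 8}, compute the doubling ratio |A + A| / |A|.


|A| = 5.
Compute A + A by enumerating all 25 pairs.
A + A = {2, 3, 4, 5, 6, 7, 8, 9, 10, 11, 12, 16}, so |A + A| = 12.
K = |A + A| / |A| = 12/5 (already in lowest terms) ≈ 2.4000.
Reference: AP of size 5 gives K = 9/5 ≈ 1.8000; a fully generic set of size 5 gives K ≈ 3.0000.

|A| = 5, |A + A| = 12, K = 12/5.


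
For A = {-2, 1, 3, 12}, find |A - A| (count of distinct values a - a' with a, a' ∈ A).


A - A = {a - a' : a, a' ∈ A}; |A| = 4.
Bounds: 2|A|-1 ≤ |A - A| ≤ |A|² - |A| + 1, i.e. 7 ≤ |A - A| ≤ 13.
Note: 0 ∈ A - A always (from a - a). The set is symmetric: if d ∈ A - A then -d ∈ A - A.
Enumerate nonzero differences d = a - a' with a > a' (then include -d):
Positive differences: {2, 3, 5, 9, 11, 14}
Full difference set: {0} ∪ (positive diffs) ∪ (negative diffs).
|A - A| = 1 + 2·6 = 13 (matches direct enumeration: 13).

|A - A| = 13


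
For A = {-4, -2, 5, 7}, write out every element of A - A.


A - A = {a - a' : a, a' ∈ A}.
Compute a - a' for each ordered pair (a, a'):
a = -4: -4--4=0, -4--2=-2, -4-5=-9, -4-7=-11
a = -2: -2--4=2, -2--2=0, -2-5=-7, -2-7=-9
a = 5: 5--4=9, 5--2=7, 5-5=0, 5-7=-2
a = 7: 7--4=11, 7--2=9, 7-5=2, 7-7=0
Collecting distinct values (and noting 0 appears from a-a):
A - A = {-11, -9, -7, -2, 0, 2, 7, 9, 11}
|A - A| = 9

A - A = {-11, -9, -7, -2, 0, 2, 7, 9, 11}


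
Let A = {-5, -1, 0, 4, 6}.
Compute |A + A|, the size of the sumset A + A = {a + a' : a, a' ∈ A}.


A + A = {a + a' : a, a' ∈ A}; |A| = 5.
General bounds: 2|A| - 1 ≤ |A + A| ≤ |A|(|A|+1)/2, i.e. 9 ≤ |A + A| ≤ 15.
Lower bound 2|A|-1 is attained iff A is an arithmetic progression.
Enumerate sums a + a' for a ≤ a' (symmetric, so this suffices):
a = -5: -5+-5=-10, -5+-1=-6, -5+0=-5, -5+4=-1, -5+6=1
a = -1: -1+-1=-2, -1+0=-1, -1+4=3, -1+6=5
a = 0: 0+0=0, 0+4=4, 0+6=6
a = 4: 4+4=8, 4+6=10
a = 6: 6+6=12
Distinct sums: {-10, -6, -5, -2, -1, 0, 1, 3, 4, 5, 6, 8, 10, 12}
|A + A| = 14

|A + A| = 14


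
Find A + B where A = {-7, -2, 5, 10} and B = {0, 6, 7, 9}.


A + B = {a + b : a ∈ A, b ∈ B}.
Enumerate all |A|·|B| = 4·4 = 16 pairs (a, b) and collect distinct sums.
a = -7: -7+0=-7, -7+6=-1, -7+7=0, -7+9=2
a = -2: -2+0=-2, -2+6=4, -2+7=5, -2+9=7
a = 5: 5+0=5, 5+6=11, 5+7=12, 5+9=14
a = 10: 10+0=10, 10+6=16, 10+7=17, 10+9=19
Collecting distinct sums: A + B = {-7, -2, -1, 0, 2, 4, 5, 7, 10, 11, 12, 14, 16, 17, 19}
|A + B| = 15

A + B = {-7, -2, -1, 0, 2, 4, 5, 7, 10, 11, 12, 14, 16, 17, 19}


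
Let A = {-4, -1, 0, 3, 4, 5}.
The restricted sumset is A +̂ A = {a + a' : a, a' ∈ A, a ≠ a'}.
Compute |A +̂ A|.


Restricted sumset: A +̂ A = {a + a' : a ∈ A, a' ∈ A, a ≠ a'}.
Equivalently, take A + A and drop any sum 2a that is achievable ONLY as a + a for a ∈ A (i.e. sums representable only with equal summands).
Enumerate pairs (a, a') with a < a' (symmetric, so each unordered pair gives one sum; this covers all a ≠ a'):
  -4 + -1 = -5
  -4 + 0 = -4
  -4 + 3 = -1
  -4 + 4 = 0
  -4 + 5 = 1
  -1 + 0 = -1
  -1 + 3 = 2
  -1 + 4 = 3
  -1 + 5 = 4
  0 + 3 = 3
  0 + 4 = 4
  0 + 5 = 5
  3 + 4 = 7
  3 + 5 = 8
  4 + 5 = 9
Collected distinct sums: {-5, -4, -1, 0, 1, 2, 3, 4, 5, 7, 8, 9}
|A +̂ A| = 12
(Reference bound: |A +̂ A| ≥ 2|A| - 3 for |A| ≥ 2, with |A| = 6 giving ≥ 9.)

|A +̂ A| = 12


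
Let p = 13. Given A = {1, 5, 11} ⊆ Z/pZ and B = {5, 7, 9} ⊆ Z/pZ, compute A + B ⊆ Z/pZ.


Work in Z/13Z: reduce every sum a + b modulo 13.
Enumerate all 9 pairs:
a = 1: 1+5=6, 1+7=8, 1+9=10
a = 5: 5+5=10, 5+7=12, 5+9=1
a = 11: 11+5=3, 11+7=5, 11+9=7
Distinct residues collected: {1, 3, 5, 6, 7, 8, 10, 12}
|A + B| = 8 (out of 13 total residues).

A + B = {1, 3, 5, 6, 7, 8, 10, 12}


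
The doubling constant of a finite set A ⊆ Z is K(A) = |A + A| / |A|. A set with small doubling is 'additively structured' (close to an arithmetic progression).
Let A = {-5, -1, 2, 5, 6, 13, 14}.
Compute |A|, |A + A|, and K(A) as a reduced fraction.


|A| = 7.
Compute A + A by enumerating all 49 pairs.
A + A = {-10, -6, -3, -2, 0, 1, 4, 5, 7, 8, 9, 10, 11, 12, 13, 15, 16, 18, 19, 20, 26, 27, 28}, so |A + A| = 23.
K = |A + A| / |A| = 23/7 (already in lowest terms) ≈ 3.2857.
Reference: AP of size 7 gives K = 13/7 ≈ 1.8571; a fully generic set of size 7 gives K ≈ 4.0000.

|A| = 7, |A + A| = 23, K = 23/7.


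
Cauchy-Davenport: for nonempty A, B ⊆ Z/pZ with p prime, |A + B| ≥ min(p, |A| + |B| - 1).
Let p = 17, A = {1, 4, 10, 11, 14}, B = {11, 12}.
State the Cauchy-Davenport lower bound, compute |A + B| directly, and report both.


Cauchy-Davenport: |A + B| ≥ min(p, |A| + |B| - 1) for A, B nonempty in Z/pZ.
|A| = 5, |B| = 2, p = 17.
CD lower bound = min(17, 5 + 2 - 1) = min(17, 6) = 6.
Compute A + B mod 17 directly:
a = 1: 1+11=12, 1+12=13
a = 4: 4+11=15, 4+12=16
a = 10: 10+11=4, 10+12=5
a = 11: 11+11=5, 11+12=6
a = 14: 14+11=8, 14+12=9
A + B = {4, 5, 6, 8, 9, 12, 13, 15, 16}, so |A + B| = 9.
Verify: 9 ≥ 6? Yes ✓.

CD lower bound = 6, actual |A + B| = 9.


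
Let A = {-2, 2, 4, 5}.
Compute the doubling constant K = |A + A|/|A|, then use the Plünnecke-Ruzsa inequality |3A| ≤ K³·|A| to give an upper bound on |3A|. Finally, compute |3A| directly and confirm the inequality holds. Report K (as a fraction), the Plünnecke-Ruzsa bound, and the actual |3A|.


|A| = 4.
Step 1: Compute A + A by enumerating all 16 pairs.
A + A = {-4, 0, 2, 3, 4, 6, 7, 8, 9, 10}, so |A + A| = 10.
Step 2: Doubling constant K = |A + A|/|A| = 10/4 = 10/4 ≈ 2.5000.
Step 3: Plünnecke-Ruzsa gives |3A| ≤ K³·|A| = (2.5000)³ · 4 ≈ 62.5000.
Step 4: Compute 3A = A + A + A directly by enumerating all triples (a,b,c) ∈ A³; |3A| = 17.
Step 5: Check 17 ≤ 62.5000? Yes ✓.

K = 10/4, Plünnecke-Ruzsa bound K³|A| ≈ 62.5000, |3A| = 17, inequality holds.


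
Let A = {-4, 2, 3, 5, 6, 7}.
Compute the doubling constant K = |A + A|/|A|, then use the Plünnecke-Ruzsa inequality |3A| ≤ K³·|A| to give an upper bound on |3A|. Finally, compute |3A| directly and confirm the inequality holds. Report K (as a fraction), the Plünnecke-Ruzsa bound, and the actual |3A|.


|A| = 6.
Step 1: Compute A + A by enumerating all 36 pairs.
A + A = {-8, -2, -1, 1, 2, 3, 4, 5, 6, 7, 8, 9, 10, 11, 12, 13, 14}, so |A + A| = 17.
Step 2: Doubling constant K = |A + A|/|A| = 17/6 = 17/6 ≈ 2.8333.
Step 3: Plünnecke-Ruzsa gives |3A| ≤ K³·|A| = (2.8333)³ · 6 ≈ 136.4722.
Step 4: Compute 3A = A + A + A directly by enumerating all triples (a,b,c) ∈ A³; |3A| = 28.
Step 5: Check 28 ≤ 136.4722? Yes ✓.

K = 17/6, Plünnecke-Ruzsa bound K³|A| ≈ 136.4722, |3A| = 28, inequality holds.


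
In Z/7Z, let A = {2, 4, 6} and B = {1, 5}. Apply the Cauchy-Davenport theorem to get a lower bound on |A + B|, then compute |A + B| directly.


Cauchy-Davenport: |A + B| ≥ min(p, |A| + |B| - 1) for A, B nonempty in Z/pZ.
|A| = 3, |B| = 2, p = 7.
CD lower bound = min(7, 3 + 2 - 1) = min(7, 4) = 4.
Compute A + B mod 7 directly:
a = 2: 2+1=3, 2+5=0
a = 4: 4+1=5, 4+5=2
a = 6: 6+1=0, 6+5=4
A + B = {0, 2, 3, 4, 5}, so |A + B| = 5.
Verify: 5 ≥ 4? Yes ✓.

CD lower bound = 4, actual |A + B| = 5.


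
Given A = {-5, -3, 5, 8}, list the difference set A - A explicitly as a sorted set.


A - A = {a - a' : a, a' ∈ A}.
Compute a - a' for each ordered pair (a, a'):
a = -5: -5--5=0, -5--3=-2, -5-5=-10, -5-8=-13
a = -3: -3--5=2, -3--3=0, -3-5=-8, -3-8=-11
a = 5: 5--5=10, 5--3=8, 5-5=0, 5-8=-3
a = 8: 8--5=13, 8--3=11, 8-5=3, 8-8=0
Collecting distinct values (and noting 0 appears from a-a):
A - A = {-13, -11, -10, -8, -3, -2, 0, 2, 3, 8, 10, 11, 13}
|A - A| = 13

A - A = {-13, -11, -10, -8, -3, -2, 0, 2, 3, 8, 10, 11, 13}


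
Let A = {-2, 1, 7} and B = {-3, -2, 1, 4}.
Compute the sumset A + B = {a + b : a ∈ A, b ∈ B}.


A + B = {a + b : a ∈ A, b ∈ B}.
Enumerate all |A|·|B| = 3·4 = 12 pairs (a, b) and collect distinct sums.
a = -2: -2+-3=-5, -2+-2=-4, -2+1=-1, -2+4=2
a = 1: 1+-3=-2, 1+-2=-1, 1+1=2, 1+4=5
a = 7: 7+-3=4, 7+-2=5, 7+1=8, 7+4=11
Collecting distinct sums: A + B = {-5, -4, -2, -1, 2, 4, 5, 8, 11}
|A + B| = 9

A + B = {-5, -4, -2, -1, 2, 4, 5, 8, 11}


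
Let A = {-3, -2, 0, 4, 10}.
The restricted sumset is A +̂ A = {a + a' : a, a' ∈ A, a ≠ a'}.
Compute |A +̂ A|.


Restricted sumset: A +̂ A = {a + a' : a ∈ A, a' ∈ A, a ≠ a'}.
Equivalently, take A + A and drop any sum 2a that is achievable ONLY as a + a for a ∈ A (i.e. sums representable only with equal summands).
Enumerate pairs (a, a') with a < a' (symmetric, so each unordered pair gives one sum; this covers all a ≠ a'):
  -3 + -2 = -5
  -3 + 0 = -3
  -3 + 4 = 1
  -3 + 10 = 7
  -2 + 0 = -2
  -2 + 4 = 2
  -2 + 10 = 8
  0 + 4 = 4
  0 + 10 = 10
  4 + 10 = 14
Collected distinct sums: {-5, -3, -2, 1, 2, 4, 7, 8, 10, 14}
|A +̂ A| = 10
(Reference bound: |A +̂ A| ≥ 2|A| - 3 for |A| ≥ 2, with |A| = 5 giving ≥ 7.)

|A +̂ A| = 10


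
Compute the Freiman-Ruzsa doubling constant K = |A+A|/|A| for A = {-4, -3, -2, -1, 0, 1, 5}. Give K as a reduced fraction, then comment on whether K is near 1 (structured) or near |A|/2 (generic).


|A| = 7.
Compute A + A by enumerating all 49 pairs.
A + A = {-8, -7, -6, -5, -4, -3, -2, -1, 0, 1, 2, 3, 4, 5, 6, 10}, so |A + A| = 16.
K = |A + A| / |A| = 16/7 (already in lowest terms) ≈ 2.2857.
Reference: AP of size 7 gives K = 13/7 ≈ 1.8571; a fully generic set of size 7 gives K ≈ 4.0000.

|A| = 7, |A + A| = 16, K = 16/7.


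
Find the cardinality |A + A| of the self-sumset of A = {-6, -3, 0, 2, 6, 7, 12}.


A + A = {a + a' : a, a' ∈ A}; |A| = 7.
General bounds: 2|A| - 1 ≤ |A + A| ≤ |A|(|A|+1)/2, i.e. 13 ≤ |A + A| ≤ 28.
Lower bound 2|A|-1 is attained iff A is an arithmetic progression.
Enumerate sums a + a' for a ≤ a' (symmetric, so this suffices):
a = -6: -6+-6=-12, -6+-3=-9, -6+0=-6, -6+2=-4, -6+6=0, -6+7=1, -6+12=6
a = -3: -3+-3=-6, -3+0=-3, -3+2=-1, -3+6=3, -3+7=4, -3+12=9
a = 0: 0+0=0, 0+2=2, 0+6=6, 0+7=7, 0+12=12
a = 2: 2+2=4, 2+6=8, 2+7=9, 2+12=14
a = 6: 6+6=12, 6+7=13, 6+12=18
a = 7: 7+7=14, 7+12=19
a = 12: 12+12=24
Distinct sums: {-12, -9, -6, -4, -3, -1, 0, 1, 2, 3, 4, 6, 7, 8, 9, 12, 13, 14, 18, 19, 24}
|A + A| = 21

|A + A| = 21


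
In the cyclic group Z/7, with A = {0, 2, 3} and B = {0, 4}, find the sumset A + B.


Work in Z/7Z: reduce every sum a + b modulo 7.
Enumerate all 6 pairs:
a = 0: 0+0=0, 0+4=4
a = 2: 2+0=2, 2+4=6
a = 3: 3+0=3, 3+4=0
Distinct residues collected: {0, 2, 3, 4, 6}
|A + B| = 5 (out of 7 total residues).

A + B = {0, 2, 3, 4, 6}


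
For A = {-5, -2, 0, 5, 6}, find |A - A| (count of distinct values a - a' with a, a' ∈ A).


A - A = {a - a' : a, a' ∈ A}; |A| = 5.
Bounds: 2|A|-1 ≤ |A - A| ≤ |A|² - |A| + 1, i.e. 9 ≤ |A - A| ≤ 21.
Note: 0 ∈ A - A always (from a - a). The set is symmetric: if d ∈ A - A then -d ∈ A - A.
Enumerate nonzero differences d = a - a' with a > a' (then include -d):
Positive differences: {1, 2, 3, 5, 6, 7, 8, 10, 11}
Full difference set: {0} ∪ (positive diffs) ∪ (negative diffs).
|A - A| = 1 + 2·9 = 19 (matches direct enumeration: 19).

|A - A| = 19


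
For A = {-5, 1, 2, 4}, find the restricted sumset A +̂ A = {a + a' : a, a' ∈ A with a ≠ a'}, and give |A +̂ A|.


Restricted sumset: A +̂ A = {a + a' : a ∈ A, a' ∈ A, a ≠ a'}.
Equivalently, take A + A and drop any sum 2a that is achievable ONLY as a + a for a ∈ A (i.e. sums representable only with equal summands).
Enumerate pairs (a, a') with a < a' (symmetric, so each unordered pair gives one sum; this covers all a ≠ a'):
  -5 + 1 = -4
  -5 + 2 = -3
  -5 + 4 = -1
  1 + 2 = 3
  1 + 4 = 5
  2 + 4 = 6
Collected distinct sums: {-4, -3, -1, 3, 5, 6}
|A +̂ A| = 6
(Reference bound: |A +̂ A| ≥ 2|A| - 3 for |A| ≥ 2, with |A| = 4 giving ≥ 5.)

|A +̂ A| = 6


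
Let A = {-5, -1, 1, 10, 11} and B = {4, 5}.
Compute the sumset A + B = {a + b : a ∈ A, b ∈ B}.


A + B = {a + b : a ∈ A, b ∈ B}.
Enumerate all |A|·|B| = 5·2 = 10 pairs (a, b) and collect distinct sums.
a = -5: -5+4=-1, -5+5=0
a = -1: -1+4=3, -1+5=4
a = 1: 1+4=5, 1+5=6
a = 10: 10+4=14, 10+5=15
a = 11: 11+4=15, 11+5=16
Collecting distinct sums: A + B = {-1, 0, 3, 4, 5, 6, 14, 15, 16}
|A + B| = 9

A + B = {-1, 0, 3, 4, 5, 6, 14, 15, 16}


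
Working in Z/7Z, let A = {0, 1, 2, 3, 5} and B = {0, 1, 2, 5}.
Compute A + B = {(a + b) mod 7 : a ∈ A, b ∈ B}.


Work in Z/7Z: reduce every sum a + b modulo 7.
Enumerate all 20 pairs:
a = 0: 0+0=0, 0+1=1, 0+2=2, 0+5=5
a = 1: 1+0=1, 1+1=2, 1+2=3, 1+5=6
a = 2: 2+0=2, 2+1=3, 2+2=4, 2+5=0
a = 3: 3+0=3, 3+1=4, 3+2=5, 3+5=1
a = 5: 5+0=5, 5+1=6, 5+2=0, 5+5=3
Distinct residues collected: {0, 1, 2, 3, 4, 5, 6}
|A + B| = 7 (out of 7 total residues).

A + B = {0, 1, 2, 3, 4, 5, 6}


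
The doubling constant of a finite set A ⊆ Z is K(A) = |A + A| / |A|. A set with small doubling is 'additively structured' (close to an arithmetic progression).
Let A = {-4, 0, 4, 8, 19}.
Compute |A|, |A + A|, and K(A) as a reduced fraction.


|A| = 5.
Compute A + A by enumerating all 25 pairs.
A + A = {-8, -4, 0, 4, 8, 12, 15, 16, 19, 23, 27, 38}, so |A + A| = 12.
K = |A + A| / |A| = 12/5 (already in lowest terms) ≈ 2.4000.
Reference: AP of size 5 gives K = 9/5 ≈ 1.8000; a fully generic set of size 5 gives K ≈ 3.0000.

|A| = 5, |A + A| = 12, K = 12/5.


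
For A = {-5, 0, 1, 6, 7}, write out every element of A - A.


A - A = {a - a' : a, a' ∈ A}.
Compute a - a' for each ordered pair (a, a'):
a = -5: -5--5=0, -5-0=-5, -5-1=-6, -5-6=-11, -5-7=-12
a = 0: 0--5=5, 0-0=0, 0-1=-1, 0-6=-6, 0-7=-7
a = 1: 1--5=6, 1-0=1, 1-1=0, 1-6=-5, 1-7=-6
a = 6: 6--5=11, 6-0=6, 6-1=5, 6-6=0, 6-7=-1
a = 7: 7--5=12, 7-0=7, 7-1=6, 7-6=1, 7-7=0
Collecting distinct values (and noting 0 appears from a-a):
A - A = {-12, -11, -7, -6, -5, -1, 0, 1, 5, 6, 7, 11, 12}
|A - A| = 13

A - A = {-12, -11, -7, -6, -5, -1, 0, 1, 5, 6, 7, 11, 12}


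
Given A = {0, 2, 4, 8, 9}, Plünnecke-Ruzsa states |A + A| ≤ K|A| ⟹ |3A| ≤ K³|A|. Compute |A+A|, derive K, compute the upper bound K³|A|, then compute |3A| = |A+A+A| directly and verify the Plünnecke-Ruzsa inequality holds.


|A| = 5.
Step 1: Compute A + A by enumerating all 25 pairs.
A + A = {0, 2, 4, 6, 8, 9, 10, 11, 12, 13, 16, 17, 18}, so |A + A| = 13.
Step 2: Doubling constant K = |A + A|/|A| = 13/5 = 13/5 ≈ 2.6000.
Step 3: Plünnecke-Ruzsa gives |3A| ≤ K³·|A| = (2.6000)³ · 5 ≈ 87.8800.
Step 4: Compute 3A = A + A + A directly by enumerating all triples (a,b,c) ∈ A³; |3A| = 23.
Step 5: Check 23 ≤ 87.8800? Yes ✓.

K = 13/5, Plünnecke-Ruzsa bound K³|A| ≈ 87.8800, |3A| = 23, inequality holds.


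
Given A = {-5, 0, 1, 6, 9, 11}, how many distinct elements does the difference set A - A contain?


A - A = {a - a' : a, a' ∈ A}; |A| = 6.
Bounds: 2|A|-1 ≤ |A - A| ≤ |A|² - |A| + 1, i.e. 11 ≤ |A - A| ≤ 31.
Note: 0 ∈ A - A always (from a - a). The set is symmetric: if d ∈ A - A then -d ∈ A - A.
Enumerate nonzero differences d = a - a' with a > a' (then include -d):
Positive differences: {1, 2, 3, 5, 6, 8, 9, 10, 11, 14, 16}
Full difference set: {0} ∪ (positive diffs) ∪ (negative diffs).
|A - A| = 1 + 2·11 = 23 (matches direct enumeration: 23).

|A - A| = 23


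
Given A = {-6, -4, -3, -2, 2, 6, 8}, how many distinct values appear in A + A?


A + A = {a + a' : a, a' ∈ A}; |A| = 7.
General bounds: 2|A| - 1 ≤ |A + A| ≤ |A|(|A|+1)/2, i.e. 13 ≤ |A + A| ≤ 28.
Lower bound 2|A|-1 is attained iff A is an arithmetic progression.
Enumerate sums a + a' for a ≤ a' (symmetric, so this suffices):
a = -6: -6+-6=-12, -6+-4=-10, -6+-3=-9, -6+-2=-8, -6+2=-4, -6+6=0, -6+8=2
a = -4: -4+-4=-8, -4+-3=-7, -4+-2=-6, -4+2=-2, -4+6=2, -4+8=4
a = -3: -3+-3=-6, -3+-2=-5, -3+2=-1, -3+6=3, -3+8=5
a = -2: -2+-2=-4, -2+2=0, -2+6=4, -2+8=6
a = 2: 2+2=4, 2+6=8, 2+8=10
a = 6: 6+6=12, 6+8=14
a = 8: 8+8=16
Distinct sums: {-12, -10, -9, -8, -7, -6, -5, -4, -2, -1, 0, 2, 3, 4, 5, 6, 8, 10, 12, 14, 16}
|A + A| = 21

|A + A| = 21


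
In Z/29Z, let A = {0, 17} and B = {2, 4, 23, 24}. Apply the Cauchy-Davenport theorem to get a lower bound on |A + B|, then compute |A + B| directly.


Cauchy-Davenport: |A + B| ≥ min(p, |A| + |B| - 1) for A, B nonempty in Z/pZ.
|A| = 2, |B| = 4, p = 29.
CD lower bound = min(29, 2 + 4 - 1) = min(29, 5) = 5.
Compute A + B mod 29 directly:
a = 0: 0+2=2, 0+4=4, 0+23=23, 0+24=24
a = 17: 17+2=19, 17+4=21, 17+23=11, 17+24=12
A + B = {2, 4, 11, 12, 19, 21, 23, 24}, so |A + B| = 8.
Verify: 8 ≥ 5? Yes ✓.

CD lower bound = 5, actual |A + B| = 8.


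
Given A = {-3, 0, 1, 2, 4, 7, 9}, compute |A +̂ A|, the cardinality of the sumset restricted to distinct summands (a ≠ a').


Restricted sumset: A +̂ A = {a + a' : a ∈ A, a' ∈ A, a ≠ a'}.
Equivalently, take A + A and drop any sum 2a that is achievable ONLY as a + a for a ∈ A (i.e. sums representable only with equal summands).
Enumerate pairs (a, a') with a < a' (symmetric, so each unordered pair gives one sum; this covers all a ≠ a'):
  -3 + 0 = -3
  -3 + 1 = -2
  -3 + 2 = -1
  -3 + 4 = 1
  -3 + 7 = 4
  -3 + 9 = 6
  0 + 1 = 1
  0 + 2 = 2
  0 + 4 = 4
  0 + 7 = 7
  0 + 9 = 9
  1 + 2 = 3
  1 + 4 = 5
  1 + 7 = 8
  1 + 9 = 10
  2 + 4 = 6
  2 + 7 = 9
  2 + 9 = 11
  4 + 7 = 11
  4 + 9 = 13
  7 + 9 = 16
Collected distinct sums: {-3, -2, -1, 1, 2, 3, 4, 5, 6, 7, 8, 9, 10, 11, 13, 16}
|A +̂ A| = 16
(Reference bound: |A +̂ A| ≥ 2|A| - 3 for |A| ≥ 2, with |A| = 7 giving ≥ 11.)

|A +̂ A| = 16


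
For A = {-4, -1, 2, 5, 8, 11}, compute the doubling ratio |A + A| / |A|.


|A| = 6.
Compute A + A by enumerating all 36 pairs.
A + A = {-8, -5, -2, 1, 4, 7, 10, 13, 16, 19, 22}, so |A + A| = 11.
K = |A + A| / |A| = 11/6 (already in lowest terms) ≈ 1.8333.
Reference: AP of size 6 gives K = 11/6 ≈ 1.8333; a fully generic set of size 6 gives K ≈ 3.5000.

|A| = 6, |A + A| = 11, K = 11/6.


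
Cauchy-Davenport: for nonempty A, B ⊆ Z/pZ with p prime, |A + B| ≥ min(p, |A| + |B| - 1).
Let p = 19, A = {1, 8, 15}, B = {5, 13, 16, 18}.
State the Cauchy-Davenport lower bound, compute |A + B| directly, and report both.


Cauchy-Davenport: |A + B| ≥ min(p, |A| + |B| - 1) for A, B nonempty in Z/pZ.
|A| = 3, |B| = 4, p = 19.
CD lower bound = min(19, 3 + 4 - 1) = min(19, 6) = 6.
Compute A + B mod 19 directly:
a = 1: 1+5=6, 1+13=14, 1+16=17, 1+18=0
a = 8: 8+5=13, 8+13=2, 8+16=5, 8+18=7
a = 15: 15+5=1, 15+13=9, 15+16=12, 15+18=14
A + B = {0, 1, 2, 5, 6, 7, 9, 12, 13, 14, 17}, so |A + B| = 11.
Verify: 11 ≥ 6? Yes ✓.

CD lower bound = 6, actual |A + B| = 11.


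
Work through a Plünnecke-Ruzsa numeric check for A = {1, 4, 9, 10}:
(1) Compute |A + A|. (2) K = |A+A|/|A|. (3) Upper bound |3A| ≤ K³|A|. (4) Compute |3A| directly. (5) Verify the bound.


|A| = 4.
Step 1: Compute A + A by enumerating all 16 pairs.
A + A = {2, 5, 8, 10, 11, 13, 14, 18, 19, 20}, so |A + A| = 10.
Step 2: Doubling constant K = |A + A|/|A| = 10/4 = 10/4 ≈ 2.5000.
Step 3: Plünnecke-Ruzsa gives |3A| ≤ K³·|A| = (2.5000)³ · 4 ≈ 62.5000.
Step 4: Compute 3A = A + A + A directly by enumerating all triples (a,b,c) ∈ A³; |3A| = 19.
Step 5: Check 19 ≤ 62.5000? Yes ✓.

K = 10/4, Plünnecke-Ruzsa bound K³|A| ≈ 62.5000, |3A| = 19, inequality holds.


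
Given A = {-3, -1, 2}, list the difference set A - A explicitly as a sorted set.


A - A = {a - a' : a, a' ∈ A}.
Compute a - a' for each ordered pair (a, a'):
a = -3: -3--3=0, -3--1=-2, -3-2=-5
a = -1: -1--3=2, -1--1=0, -1-2=-3
a = 2: 2--3=5, 2--1=3, 2-2=0
Collecting distinct values (and noting 0 appears from a-a):
A - A = {-5, -3, -2, 0, 2, 3, 5}
|A - A| = 7

A - A = {-5, -3, -2, 0, 2, 3, 5}


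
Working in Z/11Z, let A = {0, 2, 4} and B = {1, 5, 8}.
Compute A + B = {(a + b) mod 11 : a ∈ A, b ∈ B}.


Work in Z/11Z: reduce every sum a + b modulo 11.
Enumerate all 9 pairs:
a = 0: 0+1=1, 0+5=5, 0+8=8
a = 2: 2+1=3, 2+5=7, 2+8=10
a = 4: 4+1=5, 4+5=9, 4+8=1
Distinct residues collected: {1, 3, 5, 7, 8, 9, 10}
|A + B| = 7 (out of 11 total residues).

A + B = {1, 3, 5, 7, 8, 9, 10}


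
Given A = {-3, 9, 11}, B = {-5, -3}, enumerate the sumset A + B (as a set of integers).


A + B = {a + b : a ∈ A, b ∈ B}.
Enumerate all |A|·|B| = 3·2 = 6 pairs (a, b) and collect distinct sums.
a = -3: -3+-5=-8, -3+-3=-6
a = 9: 9+-5=4, 9+-3=6
a = 11: 11+-5=6, 11+-3=8
Collecting distinct sums: A + B = {-8, -6, 4, 6, 8}
|A + B| = 5

A + B = {-8, -6, 4, 6, 8}


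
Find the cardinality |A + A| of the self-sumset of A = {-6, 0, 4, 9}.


A + A = {a + a' : a, a' ∈ A}; |A| = 4.
General bounds: 2|A| - 1 ≤ |A + A| ≤ |A|(|A|+1)/2, i.e. 7 ≤ |A + A| ≤ 10.
Lower bound 2|A|-1 is attained iff A is an arithmetic progression.
Enumerate sums a + a' for a ≤ a' (symmetric, so this suffices):
a = -6: -6+-6=-12, -6+0=-6, -6+4=-2, -6+9=3
a = 0: 0+0=0, 0+4=4, 0+9=9
a = 4: 4+4=8, 4+9=13
a = 9: 9+9=18
Distinct sums: {-12, -6, -2, 0, 3, 4, 8, 9, 13, 18}
|A + A| = 10

|A + A| = 10


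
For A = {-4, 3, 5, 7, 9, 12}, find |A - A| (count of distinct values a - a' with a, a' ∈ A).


A - A = {a - a' : a, a' ∈ A}; |A| = 6.
Bounds: 2|A|-1 ≤ |A - A| ≤ |A|² - |A| + 1, i.e. 11 ≤ |A - A| ≤ 31.
Note: 0 ∈ A - A always (from a - a). The set is symmetric: if d ∈ A - A then -d ∈ A - A.
Enumerate nonzero differences d = a - a' with a > a' (then include -d):
Positive differences: {2, 3, 4, 5, 6, 7, 9, 11, 13, 16}
Full difference set: {0} ∪ (positive diffs) ∪ (negative diffs).
|A - A| = 1 + 2·10 = 21 (matches direct enumeration: 21).

|A - A| = 21


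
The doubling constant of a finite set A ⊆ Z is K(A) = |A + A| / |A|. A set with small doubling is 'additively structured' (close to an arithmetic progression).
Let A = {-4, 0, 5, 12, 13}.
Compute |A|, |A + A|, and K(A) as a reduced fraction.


|A| = 5.
Compute A + A by enumerating all 25 pairs.
A + A = {-8, -4, 0, 1, 5, 8, 9, 10, 12, 13, 17, 18, 24, 25, 26}, so |A + A| = 15.
K = |A + A| / |A| = 15/5 = 3/1 ≈ 3.0000.
Reference: AP of size 5 gives K = 9/5 ≈ 1.8000; a fully generic set of size 5 gives K ≈ 3.0000.

|A| = 5, |A + A| = 15, K = 15/5 = 3/1.


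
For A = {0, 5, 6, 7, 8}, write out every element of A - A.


A - A = {a - a' : a, a' ∈ A}.
Compute a - a' for each ordered pair (a, a'):
a = 0: 0-0=0, 0-5=-5, 0-6=-6, 0-7=-7, 0-8=-8
a = 5: 5-0=5, 5-5=0, 5-6=-1, 5-7=-2, 5-8=-3
a = 6: 6-0=6, 6-5=1, 6-6=0, 6-7=-1, 6-8=-2
a = 7: 7-0=7, 7-5=2, 7-6=1, 7-7=0, 7-8=-1
a = 8: 8-0=8, 8-5=3, 8-6=2, 8-7=1, 8-8=0
Collecting distinct values (and noting 0 appears from a-a):
A - A = {-8, -7, -6, -5, -3, -2, -1, 0, 1, 2, 3, 5, 6, 7, 8}
|A - A| = 15

A - A = {-8, -7, -6, -5, -3, -2, -1, 0, 1, 2, 3, 5, 6, 7, 8}


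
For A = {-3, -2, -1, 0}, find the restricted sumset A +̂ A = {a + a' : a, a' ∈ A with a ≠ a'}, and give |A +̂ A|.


Restricted sumset: A +̂ A = {a + a' : a ∈ A, a' ∈ A, a ≠ a'}.
Equivalently, take A + A and drop any sum 2a that is achievable ONLY as a + a for a ∈ A (i.e. sums representable only with equal summands).
Enumerate pairs (a, a') with a < a' (symmetric, so each unordered pair gives one sum; this covers all a ≠ a'):
  -3 + -2 = -5
  -3 + -1 = -4
  -3 + 0 = -3
  -2 + -1 = -3
  -2 + 0 = -2
  -1 + 0 = -1
Collected distinct sums: {-5, -4, -3, -2, -1}
|A +̂ A| = 5
(Reference bound: |A +̂ A| ≥ 2|A| - 3 for |A| ≥ 2, with |A| = 4 giving ≥ 5.)

|A +̂ A| = 5


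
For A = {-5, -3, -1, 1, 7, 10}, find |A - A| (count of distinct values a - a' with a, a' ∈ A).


A - A = {a - a' : a, a' ∈ A}; |A| = 6.
Bounds: 2|A|-1 ≤ |A - A| ≤ |A|² - |A| + 1, i.e. 11 ≤ |A - A| ≤ 31.
Note: 0 ∈ A - A always (from a - a). The set is symmetric: if d ∈ A - A then -d ∈ A - A.
Enumerate nonzero differences d = a - a' with a > a' (then include -d):
Positive differences: {2, 3, 4, 6, 8, 9, 10, 11, 12, 13, 15}
Full difference set: {0} ∪ (positive diffs) ∪ (negative diffs).
|A - A| = 1 + 2·11 = 23 (matches direct enumeration: 23).

|A - A| = 23


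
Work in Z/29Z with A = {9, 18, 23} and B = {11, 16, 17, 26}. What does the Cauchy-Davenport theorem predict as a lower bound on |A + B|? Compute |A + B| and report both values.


Cauchy-Davenport: |A + B| ≥ min(p, |A| + |B| - 1) for A, B nonempty in Z/pZ.
|A| = 3, |B| = 4, p = 29.
CD lower bound = min(29, 3 + 4 - 1) = min(29, 6) = 6.
Compute A + B mod 29 directly:
a = 9: 9+11=20, 9+16=25, 9+17=26, 9+26=6
a = 18: 18+11=0, 18+16=5, 18+17=6, 18+26=15
a = 23: 23+11=5, 23+16=10, 23+17=11, 23+26=20
A + B = {0, 5, 6, 10, 11, 15, 20, 25, 26}, so |A + B| = 9.
Verify: 9 ≥ 6? Yes ✓.

CD lower bound = 6, actual |A + B| = 9.


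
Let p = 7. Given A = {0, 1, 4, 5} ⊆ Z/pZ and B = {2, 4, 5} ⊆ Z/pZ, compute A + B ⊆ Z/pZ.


Work in Z/7Z: reduce every sum a + b modulo 7.
Enumerate all 12 pairs:
a = 0: 0+2=2, 0+4=4, 0+5=5
a = 1: 1+2=3, 1+4=5, 1+5=6
a = 4: 4+2=6, 4+4=1, 4+5=2
a = 5: 5+2=0, 5+4=2, 5+5=3
Distinct residues collected: {0, 1, 2, 3, 4, 5, 6}
|A + B| = 7 (out of 7 total residues).

A + B = {0, 1, 2, 3, 4, 5, 6}


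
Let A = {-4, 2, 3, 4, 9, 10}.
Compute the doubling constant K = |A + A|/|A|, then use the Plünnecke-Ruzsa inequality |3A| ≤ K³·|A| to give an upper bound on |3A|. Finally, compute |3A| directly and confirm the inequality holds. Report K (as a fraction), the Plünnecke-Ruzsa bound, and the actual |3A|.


|A| = 6.
Step 1: Compute A + A by enumerating all 36 pairs.
A + A = {-8, -2, -1, 0, 4, 5, 6, 7, 8, 11, 12, 13, 14, 18, 19, 20}, so |A + A| = 16.
Step 2: Doubling constant K = |A + A|/|A| = 16/6 = 16/6 ≈ 2.6667.
Step 3: Plünnecke-Ruzsa gives |3A| ≤ K³·|A| = (2.6667)³ · 6 ≈ 113.7778.
Step 4: Compute 3A = A + A + A directly by enumerating all triples (a,b,c) ∈ A³; |3A| = 31.
Step 5: Check 31 ≤ 113.7778? Yes ✓.

K = 16/6, Plünnecke-Ruzsa bound K³|A| ≈ 113.7778, |3A| = 31, inequality holds.


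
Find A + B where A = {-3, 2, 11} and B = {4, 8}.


A + B = {a + b : a ∈ A, b ∈ B}.
Enumerate all |A|·|B| = 3·2 = 6 pairs (a, b) and collect distinct sums.
a = -3: -3+4=1, -3+8=5
a = 2: 2+4=6, 2+8=10
a = 11: 11+4=15, 11+8=19
Collecting distinct sums: A + B = {1, 5, 6, 10, 15, 19}
|A + B| = 6

A + B = {1, 5, 6, 10, 15, 19}


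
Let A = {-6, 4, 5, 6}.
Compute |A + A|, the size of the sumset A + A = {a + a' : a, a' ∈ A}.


A + A = {a + a' : a, a' ∈ A}; |A| = 4.
General bounds: 2|A| - 1 ≤ |A + A| ≤ |A|(|A|+1)/2, i.e. 7 ≤ |A + A| ≤ 10.
Lower bound 2|A|-1 is attained iff A is an arithmetic progression.
Enumerate sums a + a' for a ≤ a' (symmetric, so this suffices):
a = -6: -6+-6=-12, -6+4=-2, -6+5=-1, -6+6=0
a = 4: 4+4=8, 4+5=9, 4+6=10
a = 5: 5+5=10, 5+6=11
a = 6: 6+6=12
Distinct sums: {-12, -2, -1, 0, 8, 9, 10, 11, 12}
|A + A| = 9

|A + A| = 9


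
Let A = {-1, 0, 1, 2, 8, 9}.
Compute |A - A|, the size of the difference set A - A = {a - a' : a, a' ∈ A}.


A - A = {a - a' : a, a' ∈ A}; |A| = 6.
Bounds: 2|A|-1 ≤ |A - A| ≤ |A|² - |A| + 1, i.e. 11 ≤ |A - A| ≤ 31.
Note: 0 ∈ A - A always (from a - a). The set is symmetric: if d ∈ A - A then -d ∈ A - A.
Enumerate nonzero differences d = a - a' with a > a' (then include -d):
Positive differences: {1, 2, 3, 6, 7, 8, 9, 10}
Full difference set: {0} ∪ (positive diffs) ∪ (negative diffs).
|A - A| = 1 + 2·8 = 17 (matches direct enumeration: 17).

|A - A| = 17


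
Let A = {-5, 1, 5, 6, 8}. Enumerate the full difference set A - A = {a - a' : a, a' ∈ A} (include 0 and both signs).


A - A = {a - a' : a, a' ∈ A}.
Compute a - a' for each ordered pair (a, a'):
a = -5: -5--5=0, -5-1=-6, -5-5=-10, -5-6=-11, -5-8=-13
a = 1: 1--5=6, 1-1=0, 1-5=-4, 1-6=-5, 1-8=-7
a = 5: 5--5=10, 5-1=4, 5-5=0, 5-6=-1, 5-8=-3
a = 6: 6--5=11, 6-1=5, 6-5=1, 6-6=0, 6-8=-2
a = 8: 8--5=13, 8-1=7, 8-5=3, 8-6=2, 8-8=0
Collecting distinct values (and noting 0 appears from a-a):
A - A = {-13, -11, -10, -7, -6, -5, -4, -3, -2, -1, 0, 1, 2, 3, 4, 5, 6, 7, 10, 11, 13}
|A - A| = 21

A - A = {-13, -11, -10, -7, -6, -5, -4, -3, -2, -1, 0, 1, 2, 3, 4, 5, 6, 7, 10, 11, 13}


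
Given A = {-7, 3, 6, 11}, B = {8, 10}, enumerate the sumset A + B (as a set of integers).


A + B = {a + b : a ∈ A, b ∈ B}.
Enumerate all |A|·|B| = 4·2 = 8 pairs (a, b) and collect distinct sums.
a = -7: -7+8=1, -7+10=3
a = 3: 3+8=11, 3+10=13
a = 6: 6+8=14, 6+10=16
a = 11: 11+8=19, 11+10=21
Collecting distinct sums: A + B = {1, 3, 11, 13, 14, 16, 19, 21}
|A + B| = 8

A + B = {1, 3, 11, 13, 14, 16, 19, 21}


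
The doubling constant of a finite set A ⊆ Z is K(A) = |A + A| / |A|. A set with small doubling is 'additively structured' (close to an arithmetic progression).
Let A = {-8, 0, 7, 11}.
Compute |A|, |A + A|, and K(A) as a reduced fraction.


|A| = 4.
Compute A + A by enumerating all 16 pairs.
A + A = {-16, -8, -1, 0, 3, 7, 11, 14, 18, 22}, so |A + A| = 10.
K = |A + A| / |A| = 10/4 = 5/2 ≈ 2.5000.
Reference: AP of size 4 gives K = 7/4 ≈ 1.7500; a fully generic set of size 4 gives K ≈ 2.5000.

|A| = 4, |A + A| = 10, K = 10/4 = 5/2.


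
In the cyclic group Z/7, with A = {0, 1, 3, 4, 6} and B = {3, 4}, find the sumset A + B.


Work in Z/7Z: reduce every sum a + b modulo 7.
Enumerate all 10 pairs:
a = 0: 0+3=3, 0+4=4
a = 1: 1+3=4, 1+4=5
a = 3: 3+3=6, 3+4=0
a = 4: 4+3=0, 4+4=1
a = 6: 6+3=2, 6+4=3
Distinct residues collected: {0, 1, 2, 3, 4, 5, 6}
|A + B| = 7 (out of 7 total residues).

A + B = {0, 1, 2, 3, 4, 5, 6}


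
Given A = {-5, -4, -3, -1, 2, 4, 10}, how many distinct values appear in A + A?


A + A = {a + a' : a, a' ∈ A}; |A| = 7.
General bounds: 2|A| - 1 ≤ |A + A| ≤ |A|(|A|+1)/2, i.e. 13 ≤ |A + A| ≤ 28.
Lower bound 2|A|-1 is attained iff A is an arithmetic progression.
Enumerate sums a + a' for a ≤ a' (symmetric, so this suffices):
a = -5: -5+-5=-10, -5+-4=-9, -5+-3=-8, -5+-1=-6, -5+2=-3, -5+4=-1, -5+10=5
a = -4: -4+-4=-8, -4+-3=-7, -4+-1=-5, -4+2=-2, -4+4=0, -4+10=6
a = -3: -3+-3=-6, -3+-1=-4, -3+2=-1, -3+4=1, -3+10=7
a = -1: -1+-1=-2, -1+2=1, -1+4=3, -1+10=9
a = 2: 2+2=4, 2+4=6, 2+10=12
a = 4: 4+4=8, 4+10=14
a = 10: 10+10=20
Distinct sums: {-10, -9, -8, -7, -6, -5, -4, -3, -2, -1, 0, 1, 3, 4, 5, 6, 7, 8, 9, 12, 14, 20}
|A + A| = 22

|A + A| = 22


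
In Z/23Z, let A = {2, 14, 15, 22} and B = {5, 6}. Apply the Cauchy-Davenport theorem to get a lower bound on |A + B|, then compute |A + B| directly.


Cauchy-Davenport: |A + B| ≥ min(p, |A| + |B| - 1) for A, B nonempty in Z/pZ.
|A| = 4, |B| = 2, p = 23.
CD lower bound = min(23, 4 + 2 - 1) = min(23, 5) = 5.
Compute A + B mod 23 directly:
a = 2: 2+5=7, 2+6=8
a = 14: 14+5=19, 14+6=20
a = 15: 15+5=20, 15+6=21
a = 22: 22+5=4, 22+6=5
A + B = {4, 5, 7, 8, 19, 20, 21}, so |A + B| = 7.
Verify: 7 ≥ 5? Yes ✓.

CD lower bound = 5, actual |A + B| = 7.


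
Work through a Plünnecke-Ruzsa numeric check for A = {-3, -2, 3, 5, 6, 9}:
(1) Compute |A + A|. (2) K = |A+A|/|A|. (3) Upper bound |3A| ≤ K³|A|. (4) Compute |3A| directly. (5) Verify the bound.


|A| = 6.
Step 1: Compute A + A by enumerating all 36 pairs.
A + A = {-6, -5, -4, 0, 1, 2, 3, 4, 6, 7, 8, 9, 10, 11, 12, 14, 15, 18}, so |A + A| = 18.
Step 2: Doubling constant K = |A + A|/|A| = 18/6 = 18/6 ≈ 3.0000.
Step 3: Plünnecke-Ruzsa gives |3A| ≤ K³·|A| = (3.0000)³ · 6 ≈ 162.0000.
Step 4: Compute 3A = A + A + A directly by enumerating all triples (a,b,c) ∈ A³; |3A| = 32.
Step 5: Check 32 ≤ 162.0000? Yes ✓.

K = 18/6, Plünnecke-Ruzsa bound K³|A| ≈ 162.0000, |3A| = 32, inequality holds.


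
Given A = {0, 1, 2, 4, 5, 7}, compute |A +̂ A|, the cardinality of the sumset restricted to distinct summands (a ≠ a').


Restricted sumset: A +̂ A = {a + a' : a ∈ A, a' ∈ A, a ≠ a'}.
Equivalently, take A + A and drop any sum 2a that is achievable ONLY as a + a for a ∈ A (i.e. sums representable only with equal summands).
Enumerate pairs (a, a') with a < a' (symmetric, so each unordered pair gives one sum; this covers all a ≠ a'):
  0 + 1 = 1
  0 + 2 = 2
  0 + 4 = 4
  0 + 5 = 5
  0 + 7 = 7
  1 + 2 = 3
  1 + 4 = 5
  1 + 5 = 6
  1 + 7 = 8
  2 + 4 = 6
  2 + 5 = 7
  2 + 7 = 9
  4 + 5 = 9
  4 + 7 = 11
  5 + 7 = 12
Collected distinct sums: {1, 2, 3, 4, 5, 6, 7, 8, 9, 11, 12}
|A +̂ A| = 11
(Reference bound: |A +̂ A| ≥ 2|A| - 3 for |A| ≥ 2, with |A| = 6 giving ≥ 9.)

|A +̂ A| = 11


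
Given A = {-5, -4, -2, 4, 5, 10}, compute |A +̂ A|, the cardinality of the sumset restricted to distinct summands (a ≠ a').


Restricted sumset: A +̂ A = {a + a' : a ∈ A, a' ∈ A, a ≠ a'}.
Equivalently, take A + A and drop any sum 2a that is achievable ONLY as a + a for a ∈ A (i.e. sums representable only with equal summands).
Enumerate pairs (a, a') with a < a' (symmetric, so each unordered pair gives one sum; this covers all a ≠ a'):
  -5 + -4 = -9
  -5 + -2 = -7
  -5 + 4 = -1
  -5 + 5 = 0
  -5 + 10 = 5
  -4 + -2 = -6
  -4 + 4 = 0
  -4 + 5 = 1
  -4 + 10 = 6
  -2 + 4 = 2
  -2 + 5 = 3
  -2 + 10 = 8
  4 + 5 = 9
  4 + 10 = 14
  5 + 10 = 15
Collected distinct sums: {-9, -7, -6, -1, 0, 1, 2, 3, 5, 6, 8, 9, 14, 15}
|A +̂ A| = 14
(Reference bound: |A +̂ A| ≥ 2|A| - 3 for |A| ≥ 2, with |A| = 6 giving ≥ 9.)

|A +̂ A| = 14


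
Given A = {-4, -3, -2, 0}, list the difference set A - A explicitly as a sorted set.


A - A = {a - a' : a, a' ∈ A}.
Compute a - a' for each ordered pair (a, a'):
a = -4: -4--4=0, -4--3=-1, -4--2=-2, -4-0=-4
a = -3: -3--4=1, -3--3=0, -3--2=-1, -3-0=-3
a = -2: -2--4=2, -2--3=1, -2--2=0, -2-0=-2
a = 0: 0--4=4, 0--3=3, 0--2=2, 0-0=0
Collecting distinct values (and noting 0 appears from a-a):
A - A = {-4, -3, -2, -1, 0, 1, 2, 3, 4}
|A - A| = 9

A - A = {-4, -3, -2, -1, 0, 1, 2, 3, 4}


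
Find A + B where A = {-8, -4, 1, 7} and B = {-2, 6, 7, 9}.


A + B = {a + b : a ∈ A, b ∈ B}.
Enumerate all |A|·|B| = 4·4 = 16 pairs (a, b) and collect distinct sums.
a = -8: -8+-2=-10, -8+6=-2, -8+7=-1, -8+9=1
a = -4: -4+-2=-6, -4+6=2, -4+7=3, -4+9=5
a = 1: 1+-2=-1, 1+6=7, 1+7=8, 1+9=10
a = 7: 7+-2=5, 7+6=13, 7+7=14, 7+9=16
Collecting distinct sums: A + B = {-10, -6, -2, -1, 1, 2, 3, 5, 7, 8, 10, 13, 14, 16}
|A + B| = 14

A + B = {-10, -6, -2, -1, 1, 2, 3, 5, 7, 8, 10, 13, 14, 16}


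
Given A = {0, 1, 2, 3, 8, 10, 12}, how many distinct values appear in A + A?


A + A = {a + a' : a, a' ∈ A}; |A| = 7.
General bounds: 2|A| - 1 ≤ |A + A| ≤ |A|(|A|+1)/2, i.e. 13 ≤ |A + A| ≤ 28.
Lower bound 2|A|-1 is attained iff A is an arithmetic progression.
Enumerate sums a + a' for a ≤ a' (symmetric, so this suffices):
a = 0: 0+0=0, 0+1=1, 0+2=2, 0+3=3, 0+8=8, 0+10=10, 0+12=12
a = 1: 1+1=2, 1+2=3, 1+3=4, 1+8=9, 1+10=11, 1+12=13
a = 2: 2+2=4, 2+3=5, 2+8=10, 2+10=12, 2+12=14
a = 3: 3+3=6, 3+8=11, 3+10=13, 3+12=15
a = 8: 8+8=16, 8+10=18, 8+12=20
a = 10: 10+10=20, 10+12=22
a = 12: 12+12=24
Distinct sums: {0, 1, 2, 3, 4, 5, 6, 8, 9, 10, 11, 12, 13, 14, 15, 16, 18, 20, 22, 24}
|A + A| = 20

|A + A| = 20


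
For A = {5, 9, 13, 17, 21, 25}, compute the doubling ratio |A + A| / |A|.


|A| = 6.
Compute A + A by enumerating all 36 pairs.
A + A = {10, 14, 18, 22, 26, 30, 34, 38, 42, 46, 50}, so |A + A| = 11.
K = |A + A| / |A| = 11/6 (already in lowest terms) ≈ 1.8333.
Reference: AP of size 6 gives K = 11/6 ≈ 1.8333; a fully generic set of size 6 gives K ≈ 3.5000.

|A| = 6, |A + A| = 11, K = 11/6.


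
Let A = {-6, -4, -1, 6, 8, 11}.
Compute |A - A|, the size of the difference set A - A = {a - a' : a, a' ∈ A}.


A - A = {a - a' : a, a' ∈ A}; |A| = 6.
Bounds: 2|A|-1 ≤ |A - A| ≤ |A|² - |A| + 1, i.e. 11 ≤ |A - A| ≤ 31.
Note: 0 ∈ A - A always (from a - a). The set is symmetric: if d ∈ A - A then -d ∈ A - A.
Enumerate nonzero differences d = a - a' with a > a' (then include -d):
Positive differences: {2, 3, 5, 7, 9, 10, 12, 14, 15, 17}
Full difference set: {0} ∪ (positive diffs) ∪ (negative diffs).
|A - A| = 1 + 2·10 = 21 (matches direct enumeration: 21).

|A - A| = 21


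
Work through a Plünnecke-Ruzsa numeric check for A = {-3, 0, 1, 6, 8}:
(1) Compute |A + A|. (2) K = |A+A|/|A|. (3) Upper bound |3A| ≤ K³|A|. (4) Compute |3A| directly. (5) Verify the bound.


|A| = 5.
Step 1: Compute A + A by enumerating all 25 pairs.
A + A = {-6, -3, -2, 0, 1, 2, 3, 5, 6, 7, 8, 9, 12, 14, 16}, so |A + A| = 15.
Step 2: Doubling constant K = |A + A|/|A| = 15/5 = 15/5 ≈ 3.0000.
Step 3: Plünnecke-Ruzsa gives |3A| ≤ K³·|A| = (3.0000)³ · 5 ≈ 135.0000.
Step 4: Compute 3A = A + A + A directly by enumerating all triples (a,b,c) ∈ A³; |3A| = 28.
Step 5: Check 28 ≤ 135.0000? Yes ✓.

K = 15/5, Plünnecke-Ruzsa bound K³|A| ≈ 135.0000, |3A| = 28, inequality holds.


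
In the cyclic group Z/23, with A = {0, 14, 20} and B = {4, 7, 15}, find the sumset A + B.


Work in Z/23Z: reduce every sum a + b modulo 23.
Enumerate all 9 pairs:
a = 0: 0+4=4, 0+7=7, 0+15=15
a = 14: 14+4=18, 14+7=21, 14+15=6
a = 20: 20+4=1, 20+7=4, 20+15=12
Distinct residues collected: {1, 4, 6, 7, 12, 15, 18, 21}
|A + B| = 8 (out of 23 total residues).

A + B = {1, 4, 6, 7, 12, 15, 18, 21}


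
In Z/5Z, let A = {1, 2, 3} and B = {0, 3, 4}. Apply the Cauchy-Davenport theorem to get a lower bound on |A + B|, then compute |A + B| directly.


Cauchy-Davenport: |A + B| ≥ min(p, |A| + |B| - 1) for A, B nonempty in Z/pZ.
|A| = 3, |B| = 3, p = 5.
CD lower bound = min(5, 3 + 3 - 1) = min(5, 5) = 5.
Compute A + B mod 5 directly:
a = 1: 1+0=1, 1+3=4, 1+4=0
a = 2: 2+0=2, 2+3=0, 2+4=1
a = 3: 3+0=3, 3+3=1, 3+4=2
A + B = {0, 1, 2, 3, 4}, so |A + B| = 5.
Verify: 5 ≥ 5? Yes ✓.

CD lower bound = 5, actual |A + B| = 5.


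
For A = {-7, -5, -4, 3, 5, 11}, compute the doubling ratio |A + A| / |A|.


|A| = 6.
Compute A + A by enumerating all 36 pairs.
A + A = {-14, -12, -11, -10, -9, -8, -4, -2, -1, 0, 1, 4, 6, 7, 8, 10, 14, 16, 22}, so |A + A| = 19.
K = |A + A| / |A| = 19/6 (already in lowest terms) ≈ 3.1667.
Reference: AP of size 6 gives K = 11/6 ≈ 1.8333; a fully generic set of size 6 gives K ≈ 3.5000.

|A| = 6, |A + A| = 19, K = 19/6.


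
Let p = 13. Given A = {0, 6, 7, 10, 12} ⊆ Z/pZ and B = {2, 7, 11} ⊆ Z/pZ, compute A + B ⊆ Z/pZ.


Work in Z/13Z: reduce every sum a + b modulo 13.
Enumerate all 15 pairs:
a = 0: 0+2=2, 0+7=7, 0+11=11
a = 6: 6+2=8, 6+7=0, 6+11=4
a = 7: 7+2=9, 7+7=1, 7+11=5
a = 10: 10+2=12, 10+7=4, 10+11=8
a = 12: 12+2=1, 12+7=6, 12+11=10
Distinct residues collected: {0, 1, 2, 4, 5, 6, 7, 8, 9, 10, 11, 12}
|A + B| = 12 (out of 13 total residues).

A + B = {0, 1, 2, 4, 5, 6, 7, 8, 9, 10, 11, 12}
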